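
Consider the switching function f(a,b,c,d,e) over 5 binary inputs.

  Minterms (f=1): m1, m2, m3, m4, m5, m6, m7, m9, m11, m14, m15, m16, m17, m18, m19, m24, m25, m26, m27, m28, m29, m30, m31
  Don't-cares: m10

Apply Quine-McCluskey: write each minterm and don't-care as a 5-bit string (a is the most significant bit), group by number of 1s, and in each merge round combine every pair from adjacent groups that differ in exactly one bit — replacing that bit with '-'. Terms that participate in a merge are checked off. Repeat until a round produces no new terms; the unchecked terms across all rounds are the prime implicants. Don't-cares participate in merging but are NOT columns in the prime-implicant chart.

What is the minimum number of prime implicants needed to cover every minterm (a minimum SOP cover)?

5

Round 0: 00001✓ 00010✓ 00011✓ 00100✓ 00101✓ 00110✓ 00111✓ 01001✓ 01010✓ 01011✓ 01110✓ 01111✓ 10000✓ 10001✓ 10010✓ 10011✓ 11000✓ 11001✓ 11010✓ 11011✓ 11100✓ 11101✓ 11110✓ 11111✓
Round 1: -0001✓ -0010✓ -0011✓ -1001✓ -1010✓ -1011✓ -1110✓ -1111✓ 0-001✓ 0-010✓ 0-011✓ 0-110✓ 0-111✓ 00-01✓ 00-10✓ 00-11✓ 000-1✓ 0001-✓ 001-0✓ 001-1✓ 0010-✓ 0011-✓ 01-10✓ 01-11✓ 010-1✓ 0101-✓ 0111-✓ 1-000✓ 1-001✓ 1-010✓ 1-011✓ 100-0✓ 100-1✓ 1000-✓ 1001-✓ 11-00✓ 11-01✓ 11-10✓ 11-11✓ 110-0✓ 110-1✓ 1100-✓ 1101-✓ 111-0✓ 111-1✓ 1110-✓ 1111-✓
Round 2: --001✓ --010✓ --011✓ -00-1✓ -001-✓ -1-10✓ -1-11✓ -10-1✓ -101-✓ -111-✓ 0--10✓ 0--11✓ 0-0-1✓ 0-01-✓ 0-11-✓ 00--1 00-1-✓ 001-- 01-1-✓ 1-0-0✓ 1-0-1✓ 1-00-✓ 1-01-✓ 100--✓ 11--0✓ 11--1✓ 11-0-✓ 11-1-✓ 110--✓ 111--✓
Round 3: --0-1 --01- -1-1- 0--1- 1-0-- 11---
PIs = {--0-1, --01-, -1-1-, 0--1-, 00--1, 001--, 1-0--, 11---}
Coverage chart:
  m1: --0-1,00--1
  m2: --01-,0--1-
  m3: --0-1,--01-,0--1-,00--1
  m4: 001-- ←essential
  m5: 00--1,001--
  m6: 0--1-,001--
  m7: 0--1-,00--1,001--
  m9: --0-1 ←essential
  m11: --0-1,--01-,-1-1-,0--1-
  m14: -1-1-,0--1-
  m15: -1-1-,0--1-
  m16: 1-0-- ←essential
  m17: --0-1,1-0--
  m18: --01-,1-0--
  m19: --0-1,--01-,1-0--
  m24: 1-0--,11---
  m25: --0-1,1-0--,11---
  m26: --01-,-1-1-,1-0--,11---
  m27: --0-1,--01-,-1-1-,1-0--,11---
  m28: 11--- ←essential
  m29: 11--- ←essential
  m30: -1-1-,11---
  m31: -1-1-,11---
Essential: --0-1, 001--, 1-0--, 11---
Petrick residual → 0--1-
Min cover (5 terms): c'e + a'd + a'b'c + ac' + ab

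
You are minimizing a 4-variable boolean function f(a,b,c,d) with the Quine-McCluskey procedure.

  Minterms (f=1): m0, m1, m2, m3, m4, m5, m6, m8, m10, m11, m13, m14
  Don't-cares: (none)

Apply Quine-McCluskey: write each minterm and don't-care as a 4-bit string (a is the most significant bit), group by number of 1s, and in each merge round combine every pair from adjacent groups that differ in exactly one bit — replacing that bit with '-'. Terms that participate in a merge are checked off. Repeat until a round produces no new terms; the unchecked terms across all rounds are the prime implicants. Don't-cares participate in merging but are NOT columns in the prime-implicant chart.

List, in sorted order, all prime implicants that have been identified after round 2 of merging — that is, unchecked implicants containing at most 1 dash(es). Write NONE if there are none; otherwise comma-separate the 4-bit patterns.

Round 0: 0000✓ 0001✓ 0010✓ 0011✓ 0100✓ 0101✓ 0110✓ 1000✓ 1010✓ 1011✓ 1101✓ 1110✓
Round 1: -000✓ -010✓ -011✓ -101 -110✓ 0-00✓ 0-01✓ 0-10✓ 00-0✓ 00-1✓ 000-✓ 001-✓ 01-0✓ 010-✓ 1-10✓ 10-0✓ 101-✓
Round 2: --10 -0-0 -01- 0--0 0-0- 00--
PIs = {--10, -0-0, -01-, -101, 0--0, 0-0-, 00--}

-101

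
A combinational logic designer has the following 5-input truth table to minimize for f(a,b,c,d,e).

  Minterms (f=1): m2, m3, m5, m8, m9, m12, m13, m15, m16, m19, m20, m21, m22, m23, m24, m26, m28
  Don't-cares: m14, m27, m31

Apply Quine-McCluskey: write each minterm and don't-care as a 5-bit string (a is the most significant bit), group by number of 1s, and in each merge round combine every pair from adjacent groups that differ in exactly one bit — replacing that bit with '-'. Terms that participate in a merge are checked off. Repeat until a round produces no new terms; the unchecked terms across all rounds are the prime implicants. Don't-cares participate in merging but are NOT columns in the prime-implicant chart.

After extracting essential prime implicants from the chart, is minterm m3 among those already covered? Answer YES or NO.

YES

size-2^0 implicants → 00010(✓)  00011(✓)  00101(✓)  01000(✓)  01001(✓)  01100(✓)  01101(✓)  01110(✓)  01111(✓)  10000(✓)  10011(✓)  10100(✓)  10101(✓)  10110(✓)  10111(✓)  11000(✓)  11010(✓)  11011(✓)  11100(✓)  11111(✓)
size-2^1 implicants → -0011  -0101  -1000(✓)  -1100(✓)  -1111  0-101  0001-  01-00(✓)  01-01(✓)  0100-(✓)  011-0(✓)  011-1(✓)  0110-(✓)  0111-(✓)  1-000(✓)  1-011(✓)  1-100(✓)  1-111(✓)  10-00(✓)  10-11(✓)  101-0(✓)  101-1(✓)  1010-(✓)  1011-(✓)  11-00(✓)  11-11(✓)  110-0  1101-
size-2^2 implicants → -1-00  01-0-  011--  1--00  1--11  101--
Unchecked terms (primes): -0011, -0101, -1-00, -1111, 0-101, 0001-, 01-0-, 011--, 1--00, 1--11, 101--, 110-0, 1101-
Minterm coverage:
  m2 ⊆ 0001- [E]
  m3 ⊆ -0011,0001-
  m5 ⊆ -0101,0-101
  m8 ⊆ -1-00,01-0-
  m9 ⊆ 01-0- [E]
  m12 ⊆ -1-00,01-0-,011--
  m13 ⊆ 0-101,01-0-,011--
  m15 ⊆ -1111,011--
  m16 ⊆ 1--00 [E]
  m19 ⊆ -0011,1--11
  m20 ⊆ 1--00,101--
  m21 ⊆ -0101,101--
  m22 ⊆ 101-- [E]
  m23 ⊆ 1--11,101--
  m24 ⊆ -1-00,1--00,110-0
  m26 ⊆ 110-0,1101-
  m28 ⊆ -1-00,1--00
E = {0001-, 01-0-, 1--00, 101--}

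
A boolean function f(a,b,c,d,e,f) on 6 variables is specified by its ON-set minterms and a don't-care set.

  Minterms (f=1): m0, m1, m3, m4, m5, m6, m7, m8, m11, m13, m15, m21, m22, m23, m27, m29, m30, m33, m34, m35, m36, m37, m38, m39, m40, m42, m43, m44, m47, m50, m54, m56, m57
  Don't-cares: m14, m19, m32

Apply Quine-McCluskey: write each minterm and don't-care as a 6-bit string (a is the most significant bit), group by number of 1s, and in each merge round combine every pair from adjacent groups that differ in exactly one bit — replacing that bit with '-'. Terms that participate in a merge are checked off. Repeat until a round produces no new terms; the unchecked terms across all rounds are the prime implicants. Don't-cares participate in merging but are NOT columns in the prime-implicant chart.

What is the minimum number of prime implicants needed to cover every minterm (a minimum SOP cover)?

11

[col 0] 000000*, 000001*, 000011*, 000100*, 000101*, 000110*, 000111*, 001000*, 001011*, 001101*, 001110*, 001111*, 010011*, 010101*, 010110*, 010111*, 011011*, 011101*, 011110*, 100000*, 100001*, 100010*, 100011*, 100100*, 100101*, 100110*, 100111*, 101000*, 101010*, 101011*, 101100*, 101111*, 110010*, 110110*, 111000*, 111001*
[col 1] -00000*, -00001*, -00011*, -00100*, -00101*, -00110*, -00111*, -01000*, -01011*, -01111*, -10110*, 0-0011*, 0-0101*, 0-0110*, 0-0111*, 0-1011*, 0-1101*, 0-1110*, 00-000*, 00-011*, 00-101*, 00-110*, 00-111*, 000-00*, 000-01*, 000-11*, 0000-1*, 00000-*, 0001-0*, 0001-1*, 00010-*, 00011-*, 001-11*, 0011-1*, 00111-*, 01-011*, 01-101*, 01-110*, 010-11*, 0101-1*, 01011-*, 1-0010*, 1-0110*, 1-1000, 10-000*, 10-010*, 10-011*, 10-100*, 10-111*, 100-00*, 100-01*, 100-10*, 100-11*, 1000-0*, 1000-1*, 10000-*, 10001-*, 1001-0*, 1001-1*, 10010-*, 10011-*, 101-00*, 101-11*, 1010-0*, 10101-*, 110-10*, 11100-
[col 2] --0110, -0-000, -0-011*, -0-111*, -00-00*, -00-01*, -00-11*, -000-1*, -0000-*, -001-0*, -001-1*, -0010-*, -0011-*, -01-11*, 0--011, 0--101, 0--110, 0-0-11, 0-01-1, 0-011-, 00--11*, 00-1-1, 00-11-, 000--1*, 000-0-*, 0001--*, 1-0-10, 10--00, 10--11*, 10-0-0, 10-01-, 100--0*, 100--1*, 100-0-*, 100-1-*, 1000--*, 1001--*
[col 3] -0--11, -00--1, -00-0-, -001--, 100---
Prime implicants: --0110, -0--11, -0-000, -00--1, -00-0-, -001--, 0--011, 0--101, 0--110, 0-0-11, 0-01-1, 0-011-, 00-1-1, 00-11-, 1-0-10, 1-1000, 10--00, 10-0-0, 10-01-, 100---, 11100-
PI chart (minterm → PIs covering it):
  0 | -0-000,-00-0-
  1 | -00--1,-00-0-
  3 | -0--11,-00--1,0--011,0-0-11
  4 | -00-0-,-001--
  5 | -00--1,-00-0-,-001--,0--101,0-01-1,00-1-1
  6 | --0110,-001--,0--110,0-011-,00-11-
  7 | -0--11,-00--1,-001--,0-0-11,0-01-1,0-011-,00-1-1,00-11-
  8 | -0-000  (sole → essential)
  11 | -0--11,0--011
  13 | 0--101,00-1-1
  15 | -0--11,00-1-1,00-11-
  21 | 0--101,0-01-1
  22 | --0110,0--110,0-011-
  23 | 0-0-11,0-01-1,0-011-
  27 | 0--011  (sole → essential)
  29 | 0--101  (sole → essential)
  30 | 0--110  (sole → essential)
  33 | -00--1,-00-0-,100---
  34 | 1-0-10,10-0-0,10-01-,100---
  35 | -0--11,-00--1,10-01-,100---
  36 | -00-0-,-001--,10--00,100---
  37 | -00--1,-00-0-,-001--,100---
  38 | --0110,-001--,1-0-10,100---
  39 | -0--11,-00--1,-001--,100---
  40 | -0-000,1-1000,10--00,10-0-0
  42 | 10-0-0,10-01-
  43 | -0--11,10-01-
  44 | 10--00  (sole → essential)
  47 | -0--11  (sole → essential)
  50 | 1-0-10  (sole → essential)
  54 | --0110,1-0-10
  56 | 1-1000,11100-
  57 | 11100-  (sole → essential)
Essential prime implicants: -0--11, -0-000, 0--011, 0--101, 0--110, 1-0-10, 10--00, 11100-
Petrick residual → -00-0-, 0-0-11, 10-0-0
Minimum SOP uses 11 PIs: b'ef + b'd'e'f' + b'c'e' + a'd'ef + a'de'f + a'def' + a'c'ef + ac'ef' + ab'e'f' + ab'd'f' + abcd'e'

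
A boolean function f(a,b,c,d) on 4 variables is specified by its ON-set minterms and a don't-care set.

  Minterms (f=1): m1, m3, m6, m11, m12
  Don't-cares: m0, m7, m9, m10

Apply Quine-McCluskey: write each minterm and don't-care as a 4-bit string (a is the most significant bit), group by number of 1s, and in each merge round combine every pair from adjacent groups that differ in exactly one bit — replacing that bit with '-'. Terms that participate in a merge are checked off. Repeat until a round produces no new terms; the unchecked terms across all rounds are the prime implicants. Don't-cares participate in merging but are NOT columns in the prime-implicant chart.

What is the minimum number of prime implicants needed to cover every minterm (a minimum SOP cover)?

3

size-2^0 implicants → 0000(✓)  0001(✓)  0011(✓)  0110(✓)  0111(✓)  1001(✓)  1010(✓)  1011(✓)  1100
size-2^1 implicants → -001(✓)  -011(✓)  0-11  00-1(✓)  000-  011-  10-1(✓)  101-
size-2^2 implicants → -0-1
Unchecked terms (primes): -0-1, 0-11, 000-, 011-, 101-, 1100
Minterm coverage:
  m1 ⊆ -0-1,000-
  m3 ⊆ -0-1,0-11
  m6 ⊆ 011- [E]
  m11 ⊆ -0-1,101-
  m12 ⊆ 1100 [E]
E = {011-, 1100}
Petrick residual → -0-1
Cover = b'd + a'bc + abc'd'  |cover|=3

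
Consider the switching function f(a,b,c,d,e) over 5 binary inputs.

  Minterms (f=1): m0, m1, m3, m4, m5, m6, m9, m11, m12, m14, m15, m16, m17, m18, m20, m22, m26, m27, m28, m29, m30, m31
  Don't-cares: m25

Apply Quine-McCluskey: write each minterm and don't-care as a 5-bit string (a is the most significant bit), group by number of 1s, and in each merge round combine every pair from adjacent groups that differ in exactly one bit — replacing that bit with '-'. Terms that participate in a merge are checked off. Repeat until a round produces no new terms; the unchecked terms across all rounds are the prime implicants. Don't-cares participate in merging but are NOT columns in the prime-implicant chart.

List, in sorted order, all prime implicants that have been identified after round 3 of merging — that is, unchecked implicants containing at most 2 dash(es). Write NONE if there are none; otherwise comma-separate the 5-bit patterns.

--001, -0-00, -000-, -1-11, -10-1, -111-, 0-0-1, 00-0-, 1--10, 10--0, 11--1, 11-1-, 111--

Round 0: 00000✓ 00001✓ 00011✓ 00100✓ 00101✓ 00110✓ 01001✓ 01011✓ 01100✓ 01110✓ 01111✓ 10000✓ 10001✓ 10010✓ 10100✓ 10110✓ 11001✓ 11010✓ 11011✓ 11100✓ 11101✓ 11110✓ 11111✓
Round 1: -0000✓ -0001✓ -0100✓ -0110✓ -1001✓ -1011✓ -1100✓ -1110✓ -1111✓ 0-001✓ 0-011✓ 0-100✓ 0-110✓ 00-00✓ 00-01✓ 000-1✓ 0000-✓ 001-0✓ 0010-✓ 01-11✓ 010-1✓ 011-0✓ 0111-✓ 1-001✓ 1-010✓ 1-100✓ 1-110✓ 10-00✓ 10-10✓ 100-0✓ 1000-✓ 101-0✓ 11-01✓ 11-10✓ 11-11✓ 110-1✓ 1101-✓ 111-0✓ 111-1✓ 1110-✓ 1111-✓
Round 2: --001 --100✓ --110✓ -0-00 -000- -01-0✓ -1-11 -10-1 -11-0✓ -111- 0-0-1 0-1-0✓ 00-0- 1--10 1-1-0✓ 10--0 11--1 11-1- 111--
Round 3: --1-0
PIs = {--001, --1-0, -0-00, -000-, -1-11, -10-1, -111-, 0-0-1, 00-0-, 1--10, 10--0, 11--1, 11-1-, 111--}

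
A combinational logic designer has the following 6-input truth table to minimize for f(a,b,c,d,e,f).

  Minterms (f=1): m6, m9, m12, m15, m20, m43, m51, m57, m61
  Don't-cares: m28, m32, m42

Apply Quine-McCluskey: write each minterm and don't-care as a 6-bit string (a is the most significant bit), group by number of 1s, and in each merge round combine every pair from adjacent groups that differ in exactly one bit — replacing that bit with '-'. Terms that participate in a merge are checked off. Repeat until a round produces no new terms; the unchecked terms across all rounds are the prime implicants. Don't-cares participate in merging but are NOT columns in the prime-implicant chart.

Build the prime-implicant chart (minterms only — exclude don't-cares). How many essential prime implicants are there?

size-2^0 implicants → 000110  001001  001100(✓)  001111  010100(✓)  011100(✓)  100000  101010(✓)  101011(✓)  110011  111001(✓)  111101(✓)
size-2^1 implicants → 0-1100  01-100  10101-  111-01
Unchecked terms (primes): 0-1100, 000110, 001001, 001111, 01-100, 100000, 10101-, 110011, 111-01
Minterm coverage:
  m6 ⊆ 000110 [E]
  m9 ⊆ 001001 [E]
  m12 ⊆ 0-1100 [E]
  m15 ⊆ 001111 [E]
  m20 ⊆ 01-100 [E]
  m43 ⊆ 10101- [E]
  m51 ⊆ 110011 [E]
  m57 ⊆ 111-01 [E]
  m61 ⊆ 111-01 [E]
E = {0-1100, 000110, 001001, 001111, 01-100, 10101-, 110011, 111-01}

8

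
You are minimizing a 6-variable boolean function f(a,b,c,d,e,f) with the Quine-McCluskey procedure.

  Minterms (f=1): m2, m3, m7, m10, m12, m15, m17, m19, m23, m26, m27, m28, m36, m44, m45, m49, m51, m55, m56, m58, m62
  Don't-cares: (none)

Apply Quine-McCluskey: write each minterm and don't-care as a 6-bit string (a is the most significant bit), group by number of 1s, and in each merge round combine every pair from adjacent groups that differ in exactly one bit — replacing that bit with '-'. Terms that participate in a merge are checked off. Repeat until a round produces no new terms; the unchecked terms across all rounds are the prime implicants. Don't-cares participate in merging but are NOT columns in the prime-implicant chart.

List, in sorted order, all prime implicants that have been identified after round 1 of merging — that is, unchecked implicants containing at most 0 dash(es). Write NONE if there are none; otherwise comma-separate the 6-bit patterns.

NONE

size-2^0 implicants → 000010(✓)  000011(✓)  000111(✓)  001010(✓)  001100(✓)  001111(✓)  010001(✓)  010011(✓)  010111(✓)  011010(✓)  011011(✓)  011100(✓)  100100(✓)  101100(✓)  101101(✓)  110001(✓)  110011(✓)  110111(✓)  111000(✓)  111010(✓)  111110(✓)
size-2^1 implicants → -01100  -10001(✓)  -10011(✓)  -10111(✓)  -11010  0-0011(✓)  0-0111(✓)  0-1010  0-1100  00-010  00-111  000-11(✓)  00001-  01-011  010-11(✓)  0100-1(✓)  01101-  10-100  10110-  110-11(✓)  1100-1(✓)  111-10  1110-0
size-2^2 implicants → -10-11  -100-1  0-0-11
Unchecked terms (primes): -01100, -10-11, -100-1, -11010, 0-0-11, 0-1010, 0-1100, 00-010, 00-111, 00001-, 01-011, 01101-, 10-100, 10110-, 111-10, 1110-0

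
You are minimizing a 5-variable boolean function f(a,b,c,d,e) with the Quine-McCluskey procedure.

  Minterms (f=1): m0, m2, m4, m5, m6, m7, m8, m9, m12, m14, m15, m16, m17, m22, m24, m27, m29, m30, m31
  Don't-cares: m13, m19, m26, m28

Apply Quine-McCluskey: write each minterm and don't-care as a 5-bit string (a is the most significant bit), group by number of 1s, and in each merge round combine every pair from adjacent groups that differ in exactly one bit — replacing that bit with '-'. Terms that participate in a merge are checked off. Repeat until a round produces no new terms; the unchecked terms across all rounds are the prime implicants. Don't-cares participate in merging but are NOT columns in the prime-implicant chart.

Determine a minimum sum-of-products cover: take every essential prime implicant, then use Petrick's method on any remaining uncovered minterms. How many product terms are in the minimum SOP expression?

Round 0: 00000✓ 00010✓ 00100✓ 00101✓ 00110✓ 00111✓ 01000✓ 01001✓ 01100✓ 01101✓ 01110✓ 01111✓ 10000✓ 10001✓ 10011✓ 10110✓ 11000✓ 11010✓ 11011✓ 11100✓ 11101✓ 11110✓ 11111✓
Round 1: -0000✓ -0110✓ -1000✓ -1100✓ -1101✓ -1110✓ -1111✓ 0-000✓ 0-100✓ 0-101✓ 0-110✓ 0-111✓ 00-00✓ 00-10✓ 000-0✓ 001-0✓ 001-1✓ 0010-✓ 0011-✓ 01-00✓ 01-01✓ 0100-✓ 011-0✓ 011-1✓ 0110-✓ 0111-✓ 1-000✓ 1-011 1-110✓ 100-1 1000- 11-00✓ 11-10✓ 11-11✓ 110-0✓ 1101-✓ 111-0✓ 111-1✓ 1110-✓ 1111-✓
Round 2: --000 --110 -1-00 -11-0✓ -11-1✓ -110-✓ -111-✓ 0--00 0-1-0✓ 0-1-1✓ 0-10-✓ 0-11-✓ 00--0 001--✓ 01-0- 011--✓ 11--0 11-1- 111--✓
Round 3: -11-- 0-1--
PIs = {--000, --110, -1-00, -11--, 0--00, 0-1--, 00--0, 01-0-, 1-011, 100-1, 1000-, 11--0, 11-1-}
Coverage chart:
  m0: --000,0--00,00--0
  m2: 00--0 ←essential
  m4: 0--00,0-1--,00--0
  m5: 0-1-- ←essential
  m6: --110,0-1--,00--0
  m7: 0-1-- ←essential
  m8: --000,-1-00,0--00,01-0-
  m9: 01-0- ←essential
  m12: -1-00,-11--,0--00,0-1--,01-0-
  m14: --110,-11--,0-1--
  m15: -11--,0-1--
  m16: --000,1000-
  m17: 100-1,1000-
  m22: --110 ←essential
  m24: --000,-1-00,11--0
  m27: 1-011,11-1-
  m29: -11-- ←essential
  m30: --110,-11--,11--0,11-1-
  m31: -11--,11-1-
Essential: --110, -11--, 0-1--, 00--0, 01-0-
Petrick residual → --000, 1-011, 100-1
Min cover (8 terms): c'd'e' + cde' + bc + a'c + a'b'e' + a'bd' + ac'de + ab'c'e

8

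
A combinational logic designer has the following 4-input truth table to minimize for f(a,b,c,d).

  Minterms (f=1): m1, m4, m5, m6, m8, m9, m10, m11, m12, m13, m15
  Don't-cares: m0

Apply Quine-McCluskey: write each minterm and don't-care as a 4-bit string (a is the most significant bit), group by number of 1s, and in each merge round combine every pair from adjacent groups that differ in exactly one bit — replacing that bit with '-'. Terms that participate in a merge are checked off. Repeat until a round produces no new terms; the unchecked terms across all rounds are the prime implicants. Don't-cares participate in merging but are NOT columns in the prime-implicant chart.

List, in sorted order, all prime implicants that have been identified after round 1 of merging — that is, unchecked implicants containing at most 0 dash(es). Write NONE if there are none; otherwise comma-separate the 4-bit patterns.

size-2^0 implicants → 0000(✓)  0001(✓)  0100(✓)  0101(✓)  0110(✓)  1000(✓)  1001(✓)  1010(✓)  1011(✓)  1100(✓)  1101(✓)  1111(✓)
size-2^1 implicants → -000(✓)  -001(✓)  -100(✓)  -101(✓)  0-00(✓)  0-01(✓)  000-(✓)  01-0  010-(✓)  1-00(✓)  1-01(✓)  1-11(✓)  10-0(✓)  10-1(✓)  100-(✓)  101-(✓)  11-1(✓)  110-(✓)
size-2^2 implicants → --00(✓)  --01(✓)  -00-(✓)  -10-(✓)  0-0-(✓)  1--1  1-0-(✓)  10--
size-2^3 implicants → --0-
Unchecked terms (primes): --0-, 01-0, 1--1, 10--

NONE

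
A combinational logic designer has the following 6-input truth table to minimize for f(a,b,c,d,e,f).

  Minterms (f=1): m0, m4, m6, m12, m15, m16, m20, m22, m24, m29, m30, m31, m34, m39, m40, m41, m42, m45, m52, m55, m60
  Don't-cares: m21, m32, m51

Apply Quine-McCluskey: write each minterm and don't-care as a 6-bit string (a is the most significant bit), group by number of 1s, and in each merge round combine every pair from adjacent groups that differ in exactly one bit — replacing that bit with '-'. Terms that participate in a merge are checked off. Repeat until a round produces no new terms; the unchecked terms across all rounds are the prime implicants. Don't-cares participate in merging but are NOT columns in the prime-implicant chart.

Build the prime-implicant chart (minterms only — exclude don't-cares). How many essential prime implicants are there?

8

size-2^0 implicants → 000000(✓)  000100(✓)  000110(✓)  001100(✓)  001111(✓)  010000(✓)  010100(✓)  010101(✓)  010110(✓)  011000(✓)  011101(✓)  011110(✓)  011111(✓)  100000(✓)  100010(✓)  100111(✓)  101000(✓)  101001(✓)  101010(✓)  101101(✓)  110011(✓)  110100(✓)  110111(✓)  111100(✓)
size-2^1 implicants → -00000  -10100  0-0000(✓)  0-0100(✓)  0-0110(✓)  0-1111  00-100  000-00(✓)  0001-0(✓)  01-000  01-101  01-110  010-00(✓)  0101-0(✓)  01010-  0111-1  01111-  1-0111  10-000(✓)  10-010(✓)  1000-0(✓)  101-01  1010-0(✓)  10100-  11-100  110-11
size-2^2 implicants → 0-0-00  0-01-0  10-0-0
Unchecked terms (primes): -00000, -10100, 0-0-00, 0-01-0, 0-1111, 00-100, 01-000, 01-101, 01-110, 01010-, 0111-1, 01111-, 1-0111, 10-0-0, 101-01, 10100-, 11-100, 110-11
Minterm coverage:
  m0 ⊆ -00000,0-0-00
  m4 ⊆ 0-0-00,0-01-0,00-100
  m6 ⊆ 0-01-0 [E]
  m12 ⊆ 00-100 [E]
  m15 ⊆ 0-1111 [E]
  m16 ⊆ 0-0-00,01-000
  m20 ⊆ -10100,0-0-00,0-01-0,01010-
  m22 ⊆ 0-01-0,01-110
  m24 ⊆ 01-000 [E]
  m29 ⊆ 01-101,0111-1
  m30 ⊆ 01-110,01111-
  m31 ⊆ 0-1111,0111-1,01111-
  m34 ⊆ 10-0-0 [E]
  m39 ⊆ 1-0111 [E]
  m40 ⊆ 10-0-0,10100-
  m41 ⊆ 101-01,10100-
  m42 ⊆ 10-0-0 [E]
  m45 ⊆ 101-01 [E]
  m52 ⊆ -10100,11-100
  m55 ⊆ 1-0111,110-11
  m60 ⊆ 11-100 [E]
E = {0-01-0, 0-1111, 00-100, 01-000, 1-0111, 10-0-0, 101-01, 11-100}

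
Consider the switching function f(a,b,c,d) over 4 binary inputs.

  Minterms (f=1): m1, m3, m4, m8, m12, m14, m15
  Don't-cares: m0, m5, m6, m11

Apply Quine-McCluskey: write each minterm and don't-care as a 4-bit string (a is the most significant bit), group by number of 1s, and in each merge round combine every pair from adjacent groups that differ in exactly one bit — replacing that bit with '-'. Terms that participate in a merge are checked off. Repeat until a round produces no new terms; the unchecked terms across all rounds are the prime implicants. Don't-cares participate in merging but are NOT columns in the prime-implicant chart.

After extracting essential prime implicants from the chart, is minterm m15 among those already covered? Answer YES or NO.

Round 0: 0000✓ 0001✓ 0011✓ 0100✓ 0101✓ 0110✓ 1000✓ 1011✓ 1100✓ 1110✓ 1111✓
Round 1: -000✓ -011 -100✓ -110✓ 0-00✓ 0-01✓ 00-1 000-✓ 01-0✓ 010-✓ 1-00✓ 1-11 11-0✓ 111-
Round 2: --00 -1-0 0-0-
PIs = {--00, -011, -1-0, 0-0-, 00-1, 1-11, 111-}
Coverage chart:
  m1: 0-0-,00-1
  m3: -011,00-1
  m4: --00,-1-0,0-0-
  m8: --00 ←essential
  m12: --00,-1-0
  m14: -1-0,111-
  m15: 1-11,111-
Essential: --00

NO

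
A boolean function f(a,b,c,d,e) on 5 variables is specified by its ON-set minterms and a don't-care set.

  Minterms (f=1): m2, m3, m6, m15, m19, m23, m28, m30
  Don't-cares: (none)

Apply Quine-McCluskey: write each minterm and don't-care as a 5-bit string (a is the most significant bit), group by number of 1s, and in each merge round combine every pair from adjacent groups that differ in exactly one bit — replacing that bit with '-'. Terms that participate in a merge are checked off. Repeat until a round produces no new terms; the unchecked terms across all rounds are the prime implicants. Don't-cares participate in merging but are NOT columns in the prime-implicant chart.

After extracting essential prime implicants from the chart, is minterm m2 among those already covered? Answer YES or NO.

Round 0: 00010✓ 00011✓ 00110✓ 01111 10011✓ 10111✓ 11100✓ 11110✓
Round 1: -0011 00-10 0001- 10-11 111-0
PIs = {-0011, 00-10, 0001-, 01111, 10-11, 111-0}
Coverage chart:
  m2: 00-10,0001-
  m3: -0011,0001-
  m6: 00-10 ←essential
  m15: 01111 ←essential
  m19: -0011,10-11
  m23: 10-11 ←essential
  m28: 111-0 ←essential
  m30: 111-0 ←essential
Essential: 00-10, 01111, 10-11, 111-0

YES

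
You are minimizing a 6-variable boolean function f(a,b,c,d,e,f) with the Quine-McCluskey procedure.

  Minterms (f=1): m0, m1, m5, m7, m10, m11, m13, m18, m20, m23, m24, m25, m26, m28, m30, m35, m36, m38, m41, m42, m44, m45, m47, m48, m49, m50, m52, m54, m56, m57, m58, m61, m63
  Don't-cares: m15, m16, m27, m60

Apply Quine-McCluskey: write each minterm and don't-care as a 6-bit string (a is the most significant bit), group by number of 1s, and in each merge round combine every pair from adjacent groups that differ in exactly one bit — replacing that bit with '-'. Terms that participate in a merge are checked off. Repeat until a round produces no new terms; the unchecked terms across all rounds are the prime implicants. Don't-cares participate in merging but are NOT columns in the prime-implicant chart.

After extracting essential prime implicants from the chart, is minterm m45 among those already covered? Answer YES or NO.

YES

[col 0] 000000*, 000001*, 000101*, 000111*, 001010*, 001011*, 001101*, 001111*, 010000*, 010010*, 010100*, 010111*, 011000*, 011001*, 011010*, 011011*, 011100*, 011110*, 100011, 100100*, 100110*, 101001*, 101010*, 101100*, 101101*, 101111*, 110000*, 110001*, 110010*, 110100*, 110110*, 111000*, 111001*, 111010*, 111100*, 111101*, 111111*
[col 1] -01010*, -01101*, -01111*, -10000*, -10010*, -10100*, -11000*, -11001*, -11010*, -11100*, 0-0000, 0-0111, 0-1010*, 0-1011*, 00-101*, 00-111*, 000-01, 00000-, 0001-1*, 001-11, 00101-*, 0011-1*, 01-000*, 01-010*, 01-100*, 010-00*, 0100-0*, 011-00*, 011-10*, 0110-0*, 0110-1*, 01100-*, 01101-*, 0111-0*, 1-0100*, 1-0110*, 1-1001*, 1-1010*, 1-1100*, 1-1101*, 1-1111*, 10-100*, 1001-0*, 101-01*, 1011-1*, 10110-*, 11-000*, 11-001*, 11-010*, 11-100*, 110-00*, 110-10*, 1100-0*, 11000-*, 1101-0*, 111-00*, 111-01*, 1110-0*, 11100-*, 1111-1*, 11110-*
[col 2] --1010, -011-1, -1-000*, -1-010*, -1-100*, -10-00*, -100-0*, -11-00*, -110-0*, -1100-, 0-101-, 00-1-1, 01--00*, 01-0-0*, 011--0, 0110--, 1--100, 1-01-0, 1-1-01, 1-11-1, 1-110-, 11--00*, 11-0-0*, 11-00-, 110--0, 111-0-
[col 3] -1--00, -1-0-0
Prime implicants: --1010, -011-1, -1--00, -1-0-0, -1100-, 0-0000, 0-0111, 0-101-, 00-1-1, 000-01, 00000-, 001-11, 011--0, 0110--, 1--100, 1-01-0, 1-1-01, 1-11-1, 1-110-, 100011, 11-00-, 110--0, 111-0-
PI chart (minterm → PIs covering it):
  0 | 0-0000,00000-
  1 | 000-01,00000-
  5 | 00-1-1,000-01
  7 | 0-0111,00-1-1
  10 | --1010,0-101-
  11 | 0-101-,001-11
  13 | -011-1,00-1-1
  18 | -1-0-0  (sole → essential)
  20 | -1--00  (sole → essential)
  23 | 0-0111  (sole → essential)
  24 | -1--00,-1-0-0,-1100-,011--0,0110--
  25 | -1100-,0110--
  26 | --1010,-1-0-0,0-101-,011--0,0110--
  28 | -1--00,011--0
  30 | 011--0  (sole → essential)
  35 | 100011  (sole → essential)
  36 | 1--100,1-01-0
  38 | 1-01-0  (sole → essential)
  41 | 1-1-01  (sole → essential)
  42 | --1010  (sole → essential)
  44 | 1--100,1-110-
  45 | -011-1,1-1-01,1-11-1,1-110-
  47 | -011-1,1-11-1
  48 | -1--00,-1-0-0,11-00-,110--0
  49 | 11-00-  (sole → essential)
  50 | -1-0-0,110--0
  52 | -1--00,1--100,1-01-0,110--0
  54 | 1-01-0,110--0
  56 | -1--00,-1-0-0,-1100-,11-00-,111-0-
  57 | -1100-,1-1-01,11-00-,111-0-
  58 | --1010,-1-0-0
  61 | 1-1-01,1-11-1,1-110-,111-0-
  63 | 1-11-1  (sole → essential)
Essential prime implicants: --1010, -1--00, -1-0-0, 0-0111, 011--0, 1-01-0, 1-1-01, 1-11-1, 100011, 11-00-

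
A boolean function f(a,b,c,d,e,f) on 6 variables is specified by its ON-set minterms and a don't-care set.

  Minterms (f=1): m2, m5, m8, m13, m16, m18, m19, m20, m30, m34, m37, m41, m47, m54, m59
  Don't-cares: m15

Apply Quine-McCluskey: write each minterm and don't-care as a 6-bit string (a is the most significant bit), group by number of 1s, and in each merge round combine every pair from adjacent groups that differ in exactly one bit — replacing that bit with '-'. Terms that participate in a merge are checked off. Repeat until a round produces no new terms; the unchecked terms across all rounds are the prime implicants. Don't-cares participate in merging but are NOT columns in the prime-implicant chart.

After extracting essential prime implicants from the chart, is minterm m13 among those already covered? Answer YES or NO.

size-2^0 implicants → 000010(✓)  000101(✓)  001000  001101(✓)  001111(✓)  010000(✓)  010010(✓)  010011(✓)  010100(✓)  011110  100010(✓)  100101(✓)  101001  101111(✓)  110110  111011
size-2^1 implicants → -00010  -00101  -01111  0-0010  00-101  0011-1  010-00  0100-0  01001-
Unchecked terms (primes): -00010, -00101, -01111, 0-0010, 00-101, 001000, 0011-1, 010-00, 0100-0, 01001-, 011110, 101001, 110110, 111011
Minterm coverage:
  m2 ⊆ -00010,0-0010
  m5 ⊆ -00101,00-101
  m8 ⊆ 001000 [E]
  m13 ⊆ 00-101,0011-1
  m16 ⊆ 010-00,0100-0
  m18 ⊆ 0-0010,0100-0,01001-
  m19 ⊆ 01001- [E]
  m20 ⊆ 010-00 [E]
  m30 ⊆ 011110 [E]
  m34 ⊆ -00010 [E]
  m37 ⊆ -00101 [E]
  m41 ⊆ 101001 [E]
  m47 ⊆ -01111 [E]
  m54 ⊆ 110110 [E]
  m59 ⊆ 111011 [E]
E = {-00010, -00101, -01111, 001000, 010-00, 01001-, 011110, 101001, 110110, 111011}

NO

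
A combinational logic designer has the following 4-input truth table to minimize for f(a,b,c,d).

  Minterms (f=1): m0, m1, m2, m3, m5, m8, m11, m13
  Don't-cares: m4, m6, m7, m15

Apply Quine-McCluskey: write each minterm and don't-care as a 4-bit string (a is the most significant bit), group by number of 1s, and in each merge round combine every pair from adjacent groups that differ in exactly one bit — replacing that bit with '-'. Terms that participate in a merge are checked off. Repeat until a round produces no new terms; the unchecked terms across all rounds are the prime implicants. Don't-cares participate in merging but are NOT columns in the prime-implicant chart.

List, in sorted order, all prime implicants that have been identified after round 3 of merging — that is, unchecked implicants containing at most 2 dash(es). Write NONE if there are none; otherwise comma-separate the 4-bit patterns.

size-2^0 implicants → 0000(✓)  0001(✓)  0010(✓)  0011(✓)  0100(✓)  0101(✓)  0110(✓)  0111(✓)  1000(✓)  1011(✓)  1101(✓)  1111(✓)
size-2^1 implicants → -000  -011(✓)  -101(✓)  -111(✓)  0-00(✓)  0-01(✓)  0-10(✓)  0-11(✓)  00-0(✓)  00-1(✓)  000-(✓)  001-(✓)  01-0(✓)  01-1(✓)  010-(✓)  011-(✓)  1-11(✓)  11-1(✓)
size-2^2 implicants → --11  -1-1  0--0(✓)  0--1(✓)  0-0-(✓)  0-1-(✓)  00--(✓)  01--(✓)
size-2^3 implicants → 0---
Unchecked terms (primes): --11, -000, -1-1, 0---

--11, -000, -1-1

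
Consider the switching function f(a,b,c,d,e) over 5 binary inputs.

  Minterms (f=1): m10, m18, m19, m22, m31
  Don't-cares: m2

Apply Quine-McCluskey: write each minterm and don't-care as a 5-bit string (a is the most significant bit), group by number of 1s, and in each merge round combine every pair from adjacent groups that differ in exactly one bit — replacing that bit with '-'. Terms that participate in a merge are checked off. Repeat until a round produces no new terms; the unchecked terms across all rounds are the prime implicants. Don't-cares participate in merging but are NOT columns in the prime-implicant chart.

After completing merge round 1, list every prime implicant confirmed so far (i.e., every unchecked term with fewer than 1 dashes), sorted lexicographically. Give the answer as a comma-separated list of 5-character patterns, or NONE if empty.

[col 0] 00010*, 01010*, 10010*, 10011*, 10110*, 11111
[col 1] -0010, 0-010, 10-10, 1001-
Prime implicants: -0010, 0-010, 10-10, 1001-, 11111

11111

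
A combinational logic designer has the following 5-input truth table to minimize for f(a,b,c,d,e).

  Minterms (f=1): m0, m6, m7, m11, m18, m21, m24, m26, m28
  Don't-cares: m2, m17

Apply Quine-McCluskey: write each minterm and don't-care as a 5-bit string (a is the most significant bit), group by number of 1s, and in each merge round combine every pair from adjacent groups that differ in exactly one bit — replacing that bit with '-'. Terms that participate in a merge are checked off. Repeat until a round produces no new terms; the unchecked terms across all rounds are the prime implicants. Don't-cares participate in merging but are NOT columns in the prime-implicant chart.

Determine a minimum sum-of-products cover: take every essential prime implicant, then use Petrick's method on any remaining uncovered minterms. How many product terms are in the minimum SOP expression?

6

[col 0] 00000*, 00010*, 00110*, 00111*, 01011, 10001*, 10010*, 10101*, 11000*, 11010*, 11100*
[col 1] -0010, 00-10, 000-0, 0011-, 1-010, 10-01, 11-00, 110-0
Prime implicants: -0010, 00-10, 000-0, 0011-, 01011, 1-010, 10-01, 11-00, 110-0
PI chart (minterm → PIs covering it):
  0 | 000-0  (sole → essential)
  6 | 00-10,0011-
  7 | 0011-  (sole → essential)
  11 | 01011  (sole → essential)
  18 | -0010,1-010
  21 | 10-01  (sole → essential)
  24 | 11-00,110-0
  26 | 1-010,110-0
  28 | 11-00  (sole → essential)
Essential prime implicants: 000-0, 0011-, 01011, 10-01, 11-00
Petrick residual → 1-010
Minimum SOP uses 6 PIs: a'b'c'e' + a'b'cd + a'bc'de + ac'de' + ab'd'e + abd'e'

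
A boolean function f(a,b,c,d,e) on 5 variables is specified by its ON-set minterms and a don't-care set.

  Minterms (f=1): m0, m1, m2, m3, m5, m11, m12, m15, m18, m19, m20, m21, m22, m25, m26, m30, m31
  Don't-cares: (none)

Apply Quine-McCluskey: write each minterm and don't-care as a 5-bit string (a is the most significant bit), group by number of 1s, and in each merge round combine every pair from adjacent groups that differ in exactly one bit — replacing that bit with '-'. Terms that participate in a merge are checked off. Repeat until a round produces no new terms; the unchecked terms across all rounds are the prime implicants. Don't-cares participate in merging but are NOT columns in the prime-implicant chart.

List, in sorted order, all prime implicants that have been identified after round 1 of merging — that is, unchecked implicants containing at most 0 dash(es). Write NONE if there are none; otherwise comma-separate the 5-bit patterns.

01100, 11001

size-2^0 implicants → 00000(✓)  00001(✓)  00010(✓)  00011(✓)  00101(✓)  01011(✓)  01100  01111(✓)  10010(✓)  10011(✓)  10100(✓)  10101(✓)  10110(✓)  11001  11010(✓)  11110(✓)  11111(✓)
size-2^1 implicants → -0010(✓)  -0011(✓)  -0101  -1111  0-011  00-01  000-0(✓)  000-1(✓)  0000-(✓)  0001-(✓)  01-11  1-010(✓)  1-110(✓)  10-10(✓)  1001-(✓)  101-0  1010-  11-10(✓)  1111-
size-2^2 implicants → -001-  000--  1--10
Unchecked terms (primes): -001-, -0101, -1111, 0-011, 00-01, 000--, 01-11, 01100, 1--10, 101-0, 1010-, 11001, 1111-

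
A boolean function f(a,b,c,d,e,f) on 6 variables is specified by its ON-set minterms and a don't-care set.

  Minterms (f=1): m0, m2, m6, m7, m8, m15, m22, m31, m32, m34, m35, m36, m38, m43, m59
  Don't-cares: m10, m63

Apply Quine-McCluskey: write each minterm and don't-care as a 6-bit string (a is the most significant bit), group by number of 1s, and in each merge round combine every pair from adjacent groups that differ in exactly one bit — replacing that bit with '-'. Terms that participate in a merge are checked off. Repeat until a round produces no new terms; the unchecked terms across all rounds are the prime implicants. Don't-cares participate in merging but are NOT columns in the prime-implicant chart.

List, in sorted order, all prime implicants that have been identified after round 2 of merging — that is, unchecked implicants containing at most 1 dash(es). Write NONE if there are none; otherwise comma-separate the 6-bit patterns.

Round 0: 000000✓ 000010✓ 000110✓ 000111✓ 001000✓ 001010✓ 001111✓ 010110✓ 011111✓ 100000✓ 100010✓ 100011✓ 100100✓ 100110✓ 101011✓ 111011✓ 111111✓
Round 1: -00000✓ -00010✓ -00110✓ -11111 0-0110 0-1111 00-000✓ 00-010✓ 00-111 000-10✓ 0000-0✓ 00011- 0010-0✓ 1-1011 10-011 100-00✓ 100-10✓ 1000-0✓ 10001- 1001-0✓ 111-11
Round 2: -00-10 -000-0 00-0-0 100--0
PIs = {-00-10, -000-0, -11111, 0-0110, 0-1111, 00-0-0, 00-111, 00011-, 1-1011, 10-011, 100--0, 10001-, 111-11}

-11111, 0-0110, 0-1111, 00-111, 00011-, 1-1011, 10-011, 10001-, 111-11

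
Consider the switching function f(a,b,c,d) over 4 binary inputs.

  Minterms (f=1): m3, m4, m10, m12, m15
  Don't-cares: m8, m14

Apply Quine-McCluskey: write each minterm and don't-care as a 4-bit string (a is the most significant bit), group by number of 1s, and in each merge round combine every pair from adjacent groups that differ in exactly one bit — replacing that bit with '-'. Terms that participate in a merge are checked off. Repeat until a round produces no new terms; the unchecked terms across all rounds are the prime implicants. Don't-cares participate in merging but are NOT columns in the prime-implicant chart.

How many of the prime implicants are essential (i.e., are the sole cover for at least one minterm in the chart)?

4

size-2^0 implicants → 0011  0100(✓)  1000(✓)  1010(✓)  1100(✓)  1110(✓)  1111(✓)
size-2^1 implicants → -100  1-00(✓)  1-10(✓)  10-0(✓)  11-0(✓)  111-
size-2^2 implicants → 1--0
Unchecked terms (primes): -100, 0011, 1--0, 111-
Minterm coverage:
  m3 ⊆ 0011 [E]
  m4 ⊆ -100 [E]
  m10 ⊆ 1--0 [E]
  m12 ⊆ -100,1--0
  m15 ⊆ 111- [E]
E = {-100, 0011, 1--0, 111-}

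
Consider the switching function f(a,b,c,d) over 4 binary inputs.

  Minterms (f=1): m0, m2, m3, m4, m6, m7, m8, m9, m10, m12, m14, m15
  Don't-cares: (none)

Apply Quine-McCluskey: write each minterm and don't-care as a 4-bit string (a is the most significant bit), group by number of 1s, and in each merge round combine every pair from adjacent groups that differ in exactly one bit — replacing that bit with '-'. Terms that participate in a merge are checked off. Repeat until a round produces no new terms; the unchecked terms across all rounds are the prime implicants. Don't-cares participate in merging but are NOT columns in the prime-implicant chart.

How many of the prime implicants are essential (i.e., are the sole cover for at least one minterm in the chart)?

4

size-2^0 implicants → 0000(✓)  0010(✓)  0011(✓)  0100(✓)  0110(✓)  0111(✓)  1000(✓)  1001(✓)  1010(✓)  1100(✓)  1110(✓)  1111(✓)
size-2^1 implicants → -000(✓)  -010(✓)  -100(✓)  -110(✓)  -111(✓)  0-00(✓)  0-10(✓)  0-11(✓)  00-0(✓)  001-(✓)  01-0(✓)  011-(✓)  1-00(✓)  1-10(✓)  10-0(✓)  100-  11-0(✓)  111-(✓)
size-2^2 implicants → --00(✓)  --10(✓)  -0-0(✓)  -1-0(✓)  -11-  0--0(✓)  0-1-  1--0(✓)
size-2^3 implicants → ---0
Unchecked terms (primes): ---0, -11-, 0-1-, 100-
Minterm coverage:
  m0 ⊆ ---0 [E]
  m2 ⊆ ---0,0-1-
  m3 ⊆ 0-1- [E]
  m4 ⊆ ---0 [E]
  m6 ⊆ ---0,-11-,0-1-
  m7 ⊆ -11-,0-1-
  m8 ⊆ ---0,100-
  m9 ⊆ 100- [E]
  m10 ⊆ ---0 [E]
  m12 ⊆ ---0 [E]
  m14 ⊆ ---0,-11-
  m15 ⊆ -11- [E]
E = {---0, -11-, 0-1-, 100-}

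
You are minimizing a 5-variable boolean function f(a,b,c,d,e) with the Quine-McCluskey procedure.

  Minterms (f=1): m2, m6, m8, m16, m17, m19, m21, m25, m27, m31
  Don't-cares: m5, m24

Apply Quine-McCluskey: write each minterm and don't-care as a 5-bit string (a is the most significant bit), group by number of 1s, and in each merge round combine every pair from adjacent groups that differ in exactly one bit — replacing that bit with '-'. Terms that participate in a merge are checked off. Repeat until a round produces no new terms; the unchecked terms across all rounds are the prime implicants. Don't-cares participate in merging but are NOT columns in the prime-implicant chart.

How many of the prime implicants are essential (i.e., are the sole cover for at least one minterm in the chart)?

5

size-2^0 implicants → 00010(✓)  00101(✓)  00110(✓)  01000(✓)  10000(✓)  10001(✓)  10011(✓)  10101(✓)  11000(✓)  11001(✓)  11011(✓)  11111(✓)
size-2^1 implicants → -0101  -1000  00-10  1-000(✓)  1-001(✓)  1-011(✓)  10-01  100-1(✓)  1000-(✓)  11-11  110-1(✓)  1100-(✓)
size-2^2 implicants → 1-0-1  1-00-
Unchecked terms (primes): -0101, -1000, 00-10, 1-0-1, 1-00-, 10-01, 11-11
Minterm coverage:
  m2 ⊆ 00-10 [E]
  m6 ⊆ 00-10 [E]
  m8 ⊆ -1000 [E]
  m16 ⊆ 1-00- [E]
  m17 ⊆ 1-0-1,1-00-,10-01
  m19 ⊆ 1-0-1 [E]
  m21 ⊆ -0101,10-01
  m25 ⊆ 1-0-1,1-00-
  m27 ⊆ 1-0-1,11-11
  m31 ⊆ 11-11 [E]
E = {-1000, 00-10, 1-0-1, 1-00-, 11-11}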